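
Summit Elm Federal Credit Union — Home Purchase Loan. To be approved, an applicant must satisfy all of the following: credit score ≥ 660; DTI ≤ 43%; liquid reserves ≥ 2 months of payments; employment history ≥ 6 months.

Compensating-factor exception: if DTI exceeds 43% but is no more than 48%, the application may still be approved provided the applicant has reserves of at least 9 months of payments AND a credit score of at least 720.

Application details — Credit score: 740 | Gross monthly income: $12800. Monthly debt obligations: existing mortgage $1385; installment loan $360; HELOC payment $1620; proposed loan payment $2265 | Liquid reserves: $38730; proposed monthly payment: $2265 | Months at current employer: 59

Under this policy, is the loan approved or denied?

Credit score 740 ≥ 660 (meets base)
Total debts = (1,385 + 360 + 1,620 + 2,265) = 5,630. DTI = 5,630/12,800 = 44% > 43% — standard DTI limit exceeded.
Reserves = 38,730/2,265 = 17.1 months ≥ 2
Employment 59 ≥ 6 months
44% falls in the override range (43%–48%), so the compensating-factor test applies.
Reserves 17.1 ≥ 9 months; credit score 740 ≥ 720.
Both override conditions satisfied; DTI exception granted.

Approved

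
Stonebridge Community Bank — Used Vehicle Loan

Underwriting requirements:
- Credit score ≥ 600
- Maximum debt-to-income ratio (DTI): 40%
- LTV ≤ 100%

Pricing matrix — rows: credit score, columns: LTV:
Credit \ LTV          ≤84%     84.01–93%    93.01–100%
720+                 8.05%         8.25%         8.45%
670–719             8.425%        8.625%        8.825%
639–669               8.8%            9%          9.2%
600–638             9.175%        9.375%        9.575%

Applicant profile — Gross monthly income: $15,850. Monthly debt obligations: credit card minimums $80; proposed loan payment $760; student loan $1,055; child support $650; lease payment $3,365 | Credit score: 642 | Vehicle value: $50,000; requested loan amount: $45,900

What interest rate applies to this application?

Credit score 642 ≥ 600; Total monthly debts = (80 + 760 + 1,055 + 650 + 3,365) = 5,910. Debt-to-income = 5,910/15,850 = 37.3% — meets 40% limit
LTV: 45,900 ÷ 50,000 = 91.8%, within 100% cap
Row: 642 falls in 639–669. Column: 91.8% falls in 84.01–93%. Rate = 9%.

9%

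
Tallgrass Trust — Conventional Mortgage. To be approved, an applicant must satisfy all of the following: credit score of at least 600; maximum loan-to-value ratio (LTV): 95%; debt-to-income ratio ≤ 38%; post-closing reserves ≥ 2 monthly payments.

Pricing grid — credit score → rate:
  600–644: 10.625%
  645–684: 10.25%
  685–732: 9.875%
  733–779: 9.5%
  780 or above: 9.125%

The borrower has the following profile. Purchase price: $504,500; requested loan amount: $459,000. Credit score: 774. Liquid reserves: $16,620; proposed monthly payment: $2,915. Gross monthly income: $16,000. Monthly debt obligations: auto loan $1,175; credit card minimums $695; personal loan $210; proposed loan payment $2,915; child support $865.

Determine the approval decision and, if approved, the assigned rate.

Approved at 9.5%

Credit score 774 ≥ 600 (meets minimum)
Reserves: 16,620 ÷ 2,915 = 5.7 months (meets 2-month minimum)
Total monthly debts = (1,175 + 695 + 210 + 2,915 + 865) = 5,860. DTI = 5,860/16,000 = 36.6% ≤ 38%
Loan-to-value = 459,000/504,500 = 91% — pass (95% max)
All requirements met. Score 774 falls in the 733–779 tier → 9.5%.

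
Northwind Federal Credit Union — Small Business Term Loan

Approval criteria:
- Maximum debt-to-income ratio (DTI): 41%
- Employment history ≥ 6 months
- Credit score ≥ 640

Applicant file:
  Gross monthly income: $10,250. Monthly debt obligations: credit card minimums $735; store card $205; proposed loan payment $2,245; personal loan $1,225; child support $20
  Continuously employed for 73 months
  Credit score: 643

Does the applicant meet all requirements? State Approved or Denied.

Denied

Total monthly debts = (735 + 205 + 2,245 + 1,225 + 20) = 4,430. DTI: 4,430 ÷ 10,250 = 43.2%, exceeds the 41% cap
Employment 73 ≥ 6 months
Credit score 643 ≥ 640 (meets)
Fails on DTI.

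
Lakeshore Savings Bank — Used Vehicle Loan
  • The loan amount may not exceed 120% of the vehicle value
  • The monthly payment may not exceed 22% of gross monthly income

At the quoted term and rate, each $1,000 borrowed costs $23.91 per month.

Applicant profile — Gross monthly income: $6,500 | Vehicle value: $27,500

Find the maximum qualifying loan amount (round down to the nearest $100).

$33,000

Payment cap: 22% × $6,500 = $1,430/month.
At $23.91 per $1,000, that supports 1,430/23.91 × 1,000 ≈ $59,807 → $59,800.
LTV cap: 120% × $27,500 = $33,000 → $33,000.
Binding constraint: loan-to-value.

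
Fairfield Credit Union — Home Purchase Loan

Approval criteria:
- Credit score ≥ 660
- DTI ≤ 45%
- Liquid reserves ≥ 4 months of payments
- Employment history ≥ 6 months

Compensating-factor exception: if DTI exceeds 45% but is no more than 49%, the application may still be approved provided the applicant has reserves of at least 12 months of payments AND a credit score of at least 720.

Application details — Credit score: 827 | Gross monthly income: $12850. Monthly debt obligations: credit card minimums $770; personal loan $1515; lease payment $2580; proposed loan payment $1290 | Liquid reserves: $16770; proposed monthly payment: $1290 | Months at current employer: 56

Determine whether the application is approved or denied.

Credit score 827 ≥ 660 (meets base)
Total debts = (770 + 1,515 + 2,580 + 1,290) = 6,155. DTI = 6,155/12,850 = 47.9% > 45% — standard DTI limit exceeded.
Liquid reserves cover 16,770/1,290 = 13.0 months — ≥ 4 required
Employment 56 ≥ 6 months
47.9% falls in the override range (45%–49%), so the compensating-factor test applies.
Reserves 13.0 ≥ 12 months; credit score 827 ≥ 720.
Both compensating conditions met → exception applies.

Approved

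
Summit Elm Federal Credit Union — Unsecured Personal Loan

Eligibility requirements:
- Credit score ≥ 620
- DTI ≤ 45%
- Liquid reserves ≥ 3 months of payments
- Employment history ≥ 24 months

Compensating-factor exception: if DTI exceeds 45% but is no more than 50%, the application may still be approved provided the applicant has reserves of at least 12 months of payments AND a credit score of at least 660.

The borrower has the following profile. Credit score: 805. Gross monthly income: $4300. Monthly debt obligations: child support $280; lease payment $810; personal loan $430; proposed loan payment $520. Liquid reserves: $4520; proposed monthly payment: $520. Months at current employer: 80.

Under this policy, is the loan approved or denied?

Credit score 805 ≥ 620 (meets base)
Total debts = (280 + 810 + 430 + 520) = 2,040. DTI: 2,040 ÷ 4,300 = 47.4%, over the 45% base limit.
Liquid reserves cover 4,520/520 = 8.7 months — ≥ 3 required
Employment 80 ≥ 24 months
DTI 47.4% is within the 45%–50% exception band; checking compensating factors.
Override check — reserves: 8.7 mo (short of 12); score: 805 (ok).
Override conditions not both satisfied; exception does not apply.

Denied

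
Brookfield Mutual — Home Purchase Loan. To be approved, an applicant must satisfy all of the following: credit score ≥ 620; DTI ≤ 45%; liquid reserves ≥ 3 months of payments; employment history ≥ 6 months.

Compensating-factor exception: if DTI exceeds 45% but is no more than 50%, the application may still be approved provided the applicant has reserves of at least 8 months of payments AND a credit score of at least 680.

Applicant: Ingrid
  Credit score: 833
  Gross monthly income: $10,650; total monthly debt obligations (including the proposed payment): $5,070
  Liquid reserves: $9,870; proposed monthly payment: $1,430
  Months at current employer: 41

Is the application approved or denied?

Denied

Credit score 833 ≥ 620 (meets base)
DTI = 5,070/10,650 = 47.6% > 45% — standard DTI limit exceeded.
Reserves = 9,870/1,430 = 6.9 months ≥ 3
Employment 41 ≥ 6 months
47.6% falls in the override range (45%–50%), so the compensating-factor test applies.
Override check — reserves: 6.9 mo (short of 8); score: 833 (ok).
Override conditions not both satisfied; exception does not apply.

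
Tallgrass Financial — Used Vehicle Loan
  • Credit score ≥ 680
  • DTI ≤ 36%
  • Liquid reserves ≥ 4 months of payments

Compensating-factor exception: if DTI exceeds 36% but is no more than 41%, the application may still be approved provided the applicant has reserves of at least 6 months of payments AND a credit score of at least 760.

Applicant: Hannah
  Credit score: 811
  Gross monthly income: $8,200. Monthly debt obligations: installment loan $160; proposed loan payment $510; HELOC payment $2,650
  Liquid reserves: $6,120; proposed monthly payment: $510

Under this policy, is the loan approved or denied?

Approved

Credit score 811 ≥ 680 (meets base)
Total debts = (160 + 510 + 2,650) = 3,320. DTI: 3,320 ÷ 8,200 = 40.5%, over the 36% base limit.
Reserves = 6,120/510 = 12.0 months ≥ 4
40.5% falls in the override range (36%–41%), so the compensating-factor test applies.
Reserves 12.0 ≥ 6 months; credit score 811 ≥ 760.
Both override conditions satisfied; DTI exception granted.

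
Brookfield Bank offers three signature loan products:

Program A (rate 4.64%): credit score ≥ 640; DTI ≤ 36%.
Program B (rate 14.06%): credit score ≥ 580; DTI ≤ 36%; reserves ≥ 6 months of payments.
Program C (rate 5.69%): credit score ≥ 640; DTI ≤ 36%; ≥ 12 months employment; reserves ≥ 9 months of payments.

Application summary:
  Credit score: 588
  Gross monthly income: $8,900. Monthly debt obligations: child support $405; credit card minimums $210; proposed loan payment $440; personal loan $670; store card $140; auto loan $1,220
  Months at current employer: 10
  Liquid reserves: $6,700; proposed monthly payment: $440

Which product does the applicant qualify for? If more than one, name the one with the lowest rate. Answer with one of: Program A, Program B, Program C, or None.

Program B

Total debts = (405 + 210 + 440 + 670 + 140 + 1,220) = 3,085; DTI = 3,085/8,900 = 34.7%.
Reserves = 6,700/440 = 15.2 months.
Program A: score 588 < 640; DTI 34.7% ≤ 36% → does not qualify.
Program B: score 588 ≥ 580; DTI 34.7% ≤ 36%; reserves 15.2 ≥ 6 mo → qualifies.
Program C: score 588 < 640; DTI 34.7% ≤ 36%; employment 10 < 12 mo; reserves 15.2 ≥ 9 mo → does not qualify.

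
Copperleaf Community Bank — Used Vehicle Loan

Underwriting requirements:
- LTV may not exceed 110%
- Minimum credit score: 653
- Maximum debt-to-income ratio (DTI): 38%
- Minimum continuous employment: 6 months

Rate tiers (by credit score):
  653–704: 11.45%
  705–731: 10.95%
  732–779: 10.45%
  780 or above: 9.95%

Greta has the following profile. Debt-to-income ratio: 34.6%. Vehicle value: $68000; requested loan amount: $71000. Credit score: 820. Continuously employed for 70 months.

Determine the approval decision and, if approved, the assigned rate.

Approved at 9.95%

Credit score 820 ≥ 653 (meets minimum)
Loan-to-value = 71,000/68,000 = 104.4% — pass (110% max)
DTI 34.6% is within the 38% limit
Employment 70 ≥ 6 months
All requirements met. Score 820 falls in the 780 or above tier → 9.95%.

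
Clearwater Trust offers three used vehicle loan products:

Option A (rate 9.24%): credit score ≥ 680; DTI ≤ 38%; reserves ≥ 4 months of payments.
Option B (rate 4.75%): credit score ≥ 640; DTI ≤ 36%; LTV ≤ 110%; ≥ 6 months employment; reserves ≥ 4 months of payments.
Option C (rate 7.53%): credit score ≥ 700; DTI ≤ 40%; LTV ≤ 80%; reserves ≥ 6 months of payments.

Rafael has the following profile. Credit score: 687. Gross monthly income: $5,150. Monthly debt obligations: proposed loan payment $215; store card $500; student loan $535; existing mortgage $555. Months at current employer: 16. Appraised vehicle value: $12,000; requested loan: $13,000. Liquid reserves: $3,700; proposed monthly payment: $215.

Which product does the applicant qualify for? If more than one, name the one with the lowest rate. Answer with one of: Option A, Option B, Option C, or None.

Option B

Total debts = (215 + 500 + 535 + 555) = 1,805; DTI = 1,805/5,150 = 35%.
LTV = 13,000/12,000 = 108.3%.
Reserves = 3,700/215 = 17.2 months.
Option A: score 687 ≥ 680; DTI 35% ≤ 38%; reserves 17.2 ≥ 4 mo → qualifies.
Option B: score 687 ≥ 640; DTI 35% ≤ 36%; LTV 108.3% ≤ 110%; employment 16 ≥ 6 mo; reserves 17.2 ≥ 4 mo → qualifies.
Option C: score 687 < 700; DTI 35% ≤ 40%; LTV 108.3% > 80%; reserves 17.2 ≥ 6 mo → does not qualify.
Qualifying: Option A, Option B. Lowest rate is 4.75% → Option B.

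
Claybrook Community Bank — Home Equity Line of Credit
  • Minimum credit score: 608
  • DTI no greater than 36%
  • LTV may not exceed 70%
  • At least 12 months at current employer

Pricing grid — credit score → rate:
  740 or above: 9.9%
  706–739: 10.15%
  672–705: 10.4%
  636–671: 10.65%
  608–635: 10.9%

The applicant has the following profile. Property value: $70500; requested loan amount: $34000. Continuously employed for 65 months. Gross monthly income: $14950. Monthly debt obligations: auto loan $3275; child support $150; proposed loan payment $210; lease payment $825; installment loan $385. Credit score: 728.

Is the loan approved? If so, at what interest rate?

Credit score 728 ≥ 608 (meets minimum)
Employment 65 ≥ 12 months
Total monthly debts = (3,275 + 150 + 210 + 825 + 385) = 4,845. Debt-to-income = 4,845/14,950 = 32.4% — meets 36% limit
LTV: 34,000 ÷ 70,500 = 48.2%, within 70% cap
All requirements met. Score 728 falls in the 706–739 tier → 10.15%.

Approved at 10.15%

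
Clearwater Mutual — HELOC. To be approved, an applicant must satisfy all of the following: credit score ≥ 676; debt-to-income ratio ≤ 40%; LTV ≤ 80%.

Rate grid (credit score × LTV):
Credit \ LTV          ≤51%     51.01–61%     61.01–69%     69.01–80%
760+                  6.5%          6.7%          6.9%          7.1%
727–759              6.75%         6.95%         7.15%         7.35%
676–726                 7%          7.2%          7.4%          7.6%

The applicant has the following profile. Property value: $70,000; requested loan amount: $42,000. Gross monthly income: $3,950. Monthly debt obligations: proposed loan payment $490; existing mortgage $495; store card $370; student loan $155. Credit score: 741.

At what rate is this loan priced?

6.95%

Credit score 741 ≥ 676; Total monthly debts = (490 + 495 + 370 + 155) = 1,510. DTI = 1,510/3,950 = 38.2% ≤ 40%
Loan-to-value = 42,000/70,000 = 60% — pass (80% max)
Row: 741 falls in 727–759. Column: 60% falls in 51.01–61%. Rate = 6.95%.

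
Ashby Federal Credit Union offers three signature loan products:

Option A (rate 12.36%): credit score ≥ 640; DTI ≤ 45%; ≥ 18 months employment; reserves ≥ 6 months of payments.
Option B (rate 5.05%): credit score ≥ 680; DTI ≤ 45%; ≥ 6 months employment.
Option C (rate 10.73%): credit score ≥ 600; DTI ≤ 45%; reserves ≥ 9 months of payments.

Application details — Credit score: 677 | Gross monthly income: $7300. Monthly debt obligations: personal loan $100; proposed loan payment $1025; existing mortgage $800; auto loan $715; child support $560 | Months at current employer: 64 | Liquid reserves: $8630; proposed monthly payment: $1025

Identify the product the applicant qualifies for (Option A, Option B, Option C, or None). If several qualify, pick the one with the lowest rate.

Option A

Total debts = (100 + 1,025 + 800 + 715 + 560) = 3,200; DTI = 3,200/7,300 = 43.8%.
Reserves = 8,630/1,025 = 8.4 months.
Option A: score 677 ≥ 640; DTI 43.8% ≤ 45%; employment 64 ≥ 18 mo; reserves 8.4 ≥ 6 mo → qualifies.
Option B: score 677 < 680; DTI 43.8% ≤ 45%; employment 64 ≥ 6 mo → does not qualify.
Option C: score 677 ≥ 600; DTI 43.8% ≤ 45%; reserves 8.4 < 9 mo → does not qualify.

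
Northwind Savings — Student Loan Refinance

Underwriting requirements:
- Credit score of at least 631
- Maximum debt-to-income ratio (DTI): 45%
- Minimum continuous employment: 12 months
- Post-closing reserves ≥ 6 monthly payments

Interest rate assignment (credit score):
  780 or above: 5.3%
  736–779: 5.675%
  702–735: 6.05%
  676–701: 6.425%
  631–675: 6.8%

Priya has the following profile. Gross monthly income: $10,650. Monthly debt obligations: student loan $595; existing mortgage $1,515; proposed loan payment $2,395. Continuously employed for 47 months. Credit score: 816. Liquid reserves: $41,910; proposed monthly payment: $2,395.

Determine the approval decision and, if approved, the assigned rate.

Approved at 5.3%

Credit score 816 ≥ 631 (meets minimum)
Total monthly debts = (595 + 1,515 + 2,395) = 4,505. DTI: 4,505 ÷ 10,650 = 42.3%, within the 45% cap
Employment 47 ≥ 12 months
Reserves: 41,910 ÷ 2,395 = 17.5 months (meets 6-month minimum)
All requirements met. Score 816 falls in the 780 or above tier → 5.3%.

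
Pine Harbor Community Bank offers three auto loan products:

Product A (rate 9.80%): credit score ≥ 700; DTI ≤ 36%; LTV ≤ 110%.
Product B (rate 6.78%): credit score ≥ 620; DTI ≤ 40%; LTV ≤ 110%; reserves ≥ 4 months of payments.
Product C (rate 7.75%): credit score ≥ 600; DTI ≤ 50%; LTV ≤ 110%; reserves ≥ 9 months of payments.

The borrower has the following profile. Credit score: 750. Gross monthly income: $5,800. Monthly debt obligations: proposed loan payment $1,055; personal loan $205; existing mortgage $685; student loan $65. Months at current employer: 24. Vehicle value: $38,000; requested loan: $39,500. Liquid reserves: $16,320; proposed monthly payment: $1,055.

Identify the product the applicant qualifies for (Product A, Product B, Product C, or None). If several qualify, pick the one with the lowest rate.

Total debts = (1,055 + 205 + 685 + 65) = 2,010; DTI = 2,010/5,800 = 34.7%.
LTV = 39,500/38,000 = 103.9%.
Reserves = 16,320/1,055 = 15.5 months.
Product A: score 750 ≥ 700; DTI 34.7% ≤ 36%; LTV 103.9% ≤ 110% → qualifies.
Product B: score 750 ≥ 620; DTI 34.7% ≤ 40%; LTV 103.9% ≤ 110%; reserves 15.5 ≥ 4 mo → qualifies.
Product C: score 750 ≥ 600; DTI 34.7% ≤ 50%; LTV 103.9% ≤ 110%; reserves 15.5 ≥ 9 mo → qualifies.
Qualifying: Product A, Product B, Product C. Lowest rate is 6.78% → Product B.

Product B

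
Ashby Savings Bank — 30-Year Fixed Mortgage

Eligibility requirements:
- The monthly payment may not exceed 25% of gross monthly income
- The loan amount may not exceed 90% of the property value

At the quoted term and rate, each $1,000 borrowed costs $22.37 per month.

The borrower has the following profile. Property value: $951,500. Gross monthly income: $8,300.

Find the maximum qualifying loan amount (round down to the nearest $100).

Payment cap: 25% × $8,300 = $2,075/month.
At $22.37 per $1,000, that supports 2,075/22.37 × 1,000 ≈ $92,758 → $92,700.
LTV cap: 90% × $951,500 = $856,350 → $856,300.
Binding constraint: payment-to-income.

$92,700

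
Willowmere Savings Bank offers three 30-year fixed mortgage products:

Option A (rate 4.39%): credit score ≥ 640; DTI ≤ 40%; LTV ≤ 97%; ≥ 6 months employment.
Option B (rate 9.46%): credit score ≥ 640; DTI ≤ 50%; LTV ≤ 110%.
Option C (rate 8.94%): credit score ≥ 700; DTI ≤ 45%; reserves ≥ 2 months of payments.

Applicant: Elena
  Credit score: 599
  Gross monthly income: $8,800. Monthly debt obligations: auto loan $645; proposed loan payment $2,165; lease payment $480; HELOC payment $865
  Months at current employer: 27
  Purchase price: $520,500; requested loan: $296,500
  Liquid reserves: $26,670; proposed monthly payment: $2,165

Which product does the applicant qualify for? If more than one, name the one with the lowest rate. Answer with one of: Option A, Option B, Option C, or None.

Total debts = (645 + 2,165 + 480 + 865) = 4,155; DTI = 4,155/8,800 = 47.2%.
LTV = 296,500/520,500 = 57%.
Reserves = 26,670/2,165 = 12.3 months.
Option A: score 599 < 640; DTI 47.2% > 40%; LTV 57% ≤ 97%; employment 27 ≥ 6 mo → does not qualify.
Option B: score 599 < 640; DTI 47.2% ≤ 50%; LTV 57% ≤ 110% → does not qualify.
Option C: score 599 < 700; DTI 47.2% > 45%; reserves 12.3 ≥ 2 mo → does not qualify.

None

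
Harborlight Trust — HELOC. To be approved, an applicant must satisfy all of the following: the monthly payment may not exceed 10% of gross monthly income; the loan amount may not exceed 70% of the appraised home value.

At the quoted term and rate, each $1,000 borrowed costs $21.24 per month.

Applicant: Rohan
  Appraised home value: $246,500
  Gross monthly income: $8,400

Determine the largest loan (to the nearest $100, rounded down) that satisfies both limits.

Payment cap: 10% × $8,400 = $840/month.
At $21.24 per $1,000, that supports 840/21.24 × 1,000 ≈ $39,548 → $39,500.
LTV cap: 70% × $246,500 = $172,550 → $172,500.
Binding constraint: payment-to-income.

$39,500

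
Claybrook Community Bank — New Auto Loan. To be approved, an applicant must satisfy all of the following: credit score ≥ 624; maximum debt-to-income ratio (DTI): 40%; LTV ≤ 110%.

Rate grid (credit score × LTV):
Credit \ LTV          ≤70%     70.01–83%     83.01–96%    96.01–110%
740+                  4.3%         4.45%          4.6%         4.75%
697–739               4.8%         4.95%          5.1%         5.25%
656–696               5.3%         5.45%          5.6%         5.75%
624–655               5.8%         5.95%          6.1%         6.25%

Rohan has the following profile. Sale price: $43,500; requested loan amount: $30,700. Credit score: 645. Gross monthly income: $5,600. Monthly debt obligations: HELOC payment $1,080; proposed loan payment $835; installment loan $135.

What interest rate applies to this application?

Credit score 645 ≥ 624; Total monthly debts = (1,080 + 835 + 135) = 2,050. DTI = 2,050/5,600 = 36.6% ≤ 40%
Loan-to-value = 30,700/43,500 = 70.6% — pass (110% max)
Credit 645 → row 624–655; LTV 70.6% → column 70.01–83%. Grid cell → 5.95%.

5.95%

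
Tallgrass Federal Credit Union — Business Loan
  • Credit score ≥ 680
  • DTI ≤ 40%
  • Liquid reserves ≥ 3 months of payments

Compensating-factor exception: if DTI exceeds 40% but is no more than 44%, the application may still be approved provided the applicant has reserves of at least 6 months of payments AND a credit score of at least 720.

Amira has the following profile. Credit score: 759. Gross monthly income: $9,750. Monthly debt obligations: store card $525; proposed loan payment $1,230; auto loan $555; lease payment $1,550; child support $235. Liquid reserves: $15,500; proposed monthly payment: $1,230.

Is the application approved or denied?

Credit score 759 ≥ 680 (meets base)
Total debts = (525 + 1,230 + 555 + 1,550 + 235) = 4,095. DTI: 4,095 ÷ 9,750 = 42%, over the 40% base limit.
Liquid reserves cover 15,500/1,230 = 12.6 months — ≥ 3 required
DTI 42% is within the 40%–44% exception band; checking compensating factors.
Reserves 12.6 ≥ 6 months; credit score 759 ≥ 720.
Both compensating conditions met → exception applies.

Approved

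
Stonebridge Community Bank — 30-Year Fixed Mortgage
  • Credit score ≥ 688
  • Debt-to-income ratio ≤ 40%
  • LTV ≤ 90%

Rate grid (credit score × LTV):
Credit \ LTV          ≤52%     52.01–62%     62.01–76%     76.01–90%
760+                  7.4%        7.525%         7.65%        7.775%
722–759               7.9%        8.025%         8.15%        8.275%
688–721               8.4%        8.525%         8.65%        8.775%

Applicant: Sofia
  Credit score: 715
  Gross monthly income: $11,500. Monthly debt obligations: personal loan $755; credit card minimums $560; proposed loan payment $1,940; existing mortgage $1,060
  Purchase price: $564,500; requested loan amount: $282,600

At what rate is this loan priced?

8.4%

Credit score 715 ≥ 688; Total monthly debts = (755 + 560 + 1,940 + 1,060) = 4,315. DTI: 4,315 ÷ 11,500 = 37.5%, within the 40% cap
LTV: 282,600 ÷ 564,500 = 50.1%, within 90% cap
Row: 715 falls in 688–721. Column: 50.1% falls in ≤52%. Rate = 8.4%.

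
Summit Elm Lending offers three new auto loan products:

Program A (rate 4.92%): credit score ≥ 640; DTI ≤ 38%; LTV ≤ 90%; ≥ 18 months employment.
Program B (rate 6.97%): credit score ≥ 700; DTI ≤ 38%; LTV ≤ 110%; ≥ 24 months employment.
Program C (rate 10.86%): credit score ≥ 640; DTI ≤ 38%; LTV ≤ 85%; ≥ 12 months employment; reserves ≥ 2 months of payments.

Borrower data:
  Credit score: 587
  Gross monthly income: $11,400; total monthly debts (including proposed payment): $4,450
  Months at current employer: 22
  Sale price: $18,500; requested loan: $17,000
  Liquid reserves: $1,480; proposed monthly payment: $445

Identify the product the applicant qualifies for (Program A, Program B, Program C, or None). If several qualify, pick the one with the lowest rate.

None

DTI = 4,450/11,400 = 39%.
LTV = 17,000/18,500 = 91.9%.
Reserves = 1,480/445 = 3.3 months.
Program A: score 587 < 640; DTI 39% > 38%; LTV 91.9% > 90%; employment 22 ≥ 18 mo → does not qualify.
Program B: score 587 < 700; DTI 39% > 38%; LTV 91.9% ≤ 110%; employment 22 < 24 mo → does not qualify.
Program C: score 587 < 640; DTI 39% > 38%; LTV 91.9% > 85%; employment 22 ≥ 12 mo; reserves 3.3 ≥ 2 mo → does not qualify.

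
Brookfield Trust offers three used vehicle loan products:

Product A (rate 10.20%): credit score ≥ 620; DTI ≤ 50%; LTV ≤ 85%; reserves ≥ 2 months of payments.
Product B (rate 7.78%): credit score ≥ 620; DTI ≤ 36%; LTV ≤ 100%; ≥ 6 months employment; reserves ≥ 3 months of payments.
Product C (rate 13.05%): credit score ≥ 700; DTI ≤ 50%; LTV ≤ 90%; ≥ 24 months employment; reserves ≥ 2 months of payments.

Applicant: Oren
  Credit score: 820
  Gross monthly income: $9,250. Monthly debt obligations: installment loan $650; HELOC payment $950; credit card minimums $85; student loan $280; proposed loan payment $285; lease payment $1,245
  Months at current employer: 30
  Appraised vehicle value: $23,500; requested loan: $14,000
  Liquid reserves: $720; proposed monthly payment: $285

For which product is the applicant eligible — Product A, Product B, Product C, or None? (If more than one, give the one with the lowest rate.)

Total debts = (650 + 950 + 85 + 280 + 285 + 1,245) = 3,495; DTI = 3,495/9,250 = 37.8%.
LTV = 14,000/23,500 = 59.6%.
Reserves = 720/285 = 2.5 months.
Product A: score 820 ≥ 620; DTI 37.8% ≤ 50%; LTV 59.6% ≤ 85%; reserves 2.5 ≥ 2 mo → qualifies.
Product B: score 820 ≥ 620; DTI 37.8% > 36%; LTV 59.6% ≤ 100%; employment 30 ≥ 6 mo; reserves 2.5 < 3 mo → does not qualify.
Product C: score 820 ≥ 700; DTI 37.8% ≤ 50%; LTV 59.6% ≤ 90%; employment 30 ≥ 24 mo; reserves 2.5 ≥ 2 mo → qualifies.
Qualifying: Product A, Product C. Lowest rate is 10.20% → Product A.

Product A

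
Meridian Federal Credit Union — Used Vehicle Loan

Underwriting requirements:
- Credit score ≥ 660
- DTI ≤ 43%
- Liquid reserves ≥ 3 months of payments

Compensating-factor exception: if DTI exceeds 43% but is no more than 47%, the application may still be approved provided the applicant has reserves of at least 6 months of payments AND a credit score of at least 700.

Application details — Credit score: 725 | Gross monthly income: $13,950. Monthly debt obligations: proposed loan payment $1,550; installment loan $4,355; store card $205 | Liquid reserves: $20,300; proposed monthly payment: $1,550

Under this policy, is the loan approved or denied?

Approved

Credit score 725 ≥ 660 (meets base)
Total debts = (1,550 + 4,355 + 205) = 6,110. DTI = 6,110/13,950 = 43.8% > 43% — standard DTI limit exceeded.
Liquid reserves cover 20,300/1,550 = 13.1 months — ≥ 3 required
43.8% falls in the override range (43%–47%), so the compensating-factor test applies.
Override check — reserves: 13.1 mo (ok); score: 725 (ok).
Both override conditions satisfied; DTI exception granted.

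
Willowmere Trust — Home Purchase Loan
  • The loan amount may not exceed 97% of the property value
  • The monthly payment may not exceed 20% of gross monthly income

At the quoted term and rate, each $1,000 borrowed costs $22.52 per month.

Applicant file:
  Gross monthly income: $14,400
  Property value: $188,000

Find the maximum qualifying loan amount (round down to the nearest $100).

Payment cap: 20% × $14,400 = $2,880/month.
At $22.52 per $1,000, that supports 2,880/22.52 × 1,000 ≈ $127,886 → $127,800.
LTV cap: 97% × $188,000 = $182,360 → $182,300.
Binding constraint: payment-to-income.

$127,800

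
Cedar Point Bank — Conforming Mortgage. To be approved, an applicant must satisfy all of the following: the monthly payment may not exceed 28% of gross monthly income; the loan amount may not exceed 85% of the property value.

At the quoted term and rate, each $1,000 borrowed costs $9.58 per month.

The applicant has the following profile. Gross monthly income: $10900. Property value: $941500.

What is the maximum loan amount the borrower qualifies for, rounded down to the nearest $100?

$318,500

Payment cap: 28% × $10,900 = $3,052/month.
At $9.58 per $1,000, that supports 3,052/9.58 × 1,000 ≈ $318,580 → $318,500.
LTV cap: 85% × $941,500 = $800,275 → $800,200.
Binding constraint: payment-to-income.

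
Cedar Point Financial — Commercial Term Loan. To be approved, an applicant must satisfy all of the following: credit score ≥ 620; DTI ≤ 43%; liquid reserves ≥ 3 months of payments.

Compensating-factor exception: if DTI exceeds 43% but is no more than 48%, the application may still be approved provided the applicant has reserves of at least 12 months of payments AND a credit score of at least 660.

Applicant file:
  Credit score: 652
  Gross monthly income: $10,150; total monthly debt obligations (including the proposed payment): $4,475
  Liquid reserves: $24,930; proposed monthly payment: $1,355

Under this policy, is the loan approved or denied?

Credit score 652 ≥ 620 (meets base)
DTI: 4,475 ÷ 10,150 = 44.1%, over the 43% base limit.
Reserves: 24,930 ÷ 1,355 = 18.4 months (meets 3-month minimum)
44.1% falls in the override range (43%–48%), so the compensating-factor test applies.
Reserves 18.4 ≥ 12 months; credit score 652 < 660.
Override conditions not both satisfied; exception does not apply.

Denied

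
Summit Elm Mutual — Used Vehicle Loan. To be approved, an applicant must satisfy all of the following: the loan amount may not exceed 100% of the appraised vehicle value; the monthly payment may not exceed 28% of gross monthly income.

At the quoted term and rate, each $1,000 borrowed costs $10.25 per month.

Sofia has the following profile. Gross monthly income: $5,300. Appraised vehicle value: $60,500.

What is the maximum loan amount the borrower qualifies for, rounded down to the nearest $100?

Payment cap: 28% × $5,300 = $1,484/month.
At $10.25 per $1,000, that supports 1,484/10.25 × 1,000 ≈ $144,780 → $144,700.
LTV cap: 100% × $60,500 = $60,500 → $60,500.
Binding constraint: loan-to-value.

$60,500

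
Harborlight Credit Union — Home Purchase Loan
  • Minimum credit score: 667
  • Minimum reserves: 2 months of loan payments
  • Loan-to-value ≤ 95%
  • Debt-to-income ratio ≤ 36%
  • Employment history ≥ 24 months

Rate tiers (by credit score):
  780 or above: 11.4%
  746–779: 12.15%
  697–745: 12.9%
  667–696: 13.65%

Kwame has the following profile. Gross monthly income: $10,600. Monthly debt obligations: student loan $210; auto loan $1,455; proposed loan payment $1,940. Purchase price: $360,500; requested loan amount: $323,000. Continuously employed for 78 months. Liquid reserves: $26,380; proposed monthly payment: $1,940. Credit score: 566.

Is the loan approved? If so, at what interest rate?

Denied

Credit score 566 < 667 (below minimum)
LTV: 323,000 ÷ 360,500 = 89.6%, within 95% cap
Employment 78 ≥ 24 months
Liquid reserves cover 26,380/1,940 = 13.6 months — ≥ 2 required
Total monthly debts = (210 + 1,455 + 1,940) = 3,605. Debt-to-income = 3,605/10,600 = 34% — meets 36% limit
Not all requirements met → denied.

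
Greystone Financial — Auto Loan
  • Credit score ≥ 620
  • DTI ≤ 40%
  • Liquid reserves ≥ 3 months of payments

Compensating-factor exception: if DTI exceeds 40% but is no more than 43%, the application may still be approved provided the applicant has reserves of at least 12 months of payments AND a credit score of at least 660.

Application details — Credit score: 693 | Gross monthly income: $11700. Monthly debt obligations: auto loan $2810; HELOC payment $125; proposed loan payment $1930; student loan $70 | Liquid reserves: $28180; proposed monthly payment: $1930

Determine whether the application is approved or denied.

Credit score 693 ≥ 620 (meets base)
Total debts = (2,810 + 125 + 1,930 + 70) = 4,935. DTI = 4,935/11,700 = 42.2% > 40% — standard DTI limit exceeded.
Reserves = 28,180/1,930 = 14.6 months ≥ 3
42.2% falls in the override range (40%–43%), so the compensating-factor test applies.
Override check — reserves: 14.6 mo (ok); score: 693 (ok).
Both compensating conditions met → exception applies.

Approved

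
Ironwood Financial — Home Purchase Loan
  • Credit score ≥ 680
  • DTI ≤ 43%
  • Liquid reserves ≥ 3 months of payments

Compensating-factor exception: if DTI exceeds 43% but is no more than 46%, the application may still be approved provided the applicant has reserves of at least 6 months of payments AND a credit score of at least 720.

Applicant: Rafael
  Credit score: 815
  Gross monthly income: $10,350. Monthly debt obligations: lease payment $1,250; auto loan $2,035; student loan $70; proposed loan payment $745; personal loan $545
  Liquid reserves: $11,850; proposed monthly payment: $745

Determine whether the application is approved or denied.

Approved

Credit score 815 ≥ 680 (meets base)
Total debts = (1,250 + 2,035 + 70 + 745 + 545) = 4,645. DTI = 4,645/10,350 = 44.9% > 43% — standard DTI limit exceeded.
Liquid reserves cover 11,850/745 = 15.9 months — ≥ 3 required
44.9% falls in the override range (43%–46%), so the compensating-factor test applies.
Reserves 15.9 ≥ 6 months; credit score 815 ≥ 720.
Both override conditions satisfied; DTI exception granted.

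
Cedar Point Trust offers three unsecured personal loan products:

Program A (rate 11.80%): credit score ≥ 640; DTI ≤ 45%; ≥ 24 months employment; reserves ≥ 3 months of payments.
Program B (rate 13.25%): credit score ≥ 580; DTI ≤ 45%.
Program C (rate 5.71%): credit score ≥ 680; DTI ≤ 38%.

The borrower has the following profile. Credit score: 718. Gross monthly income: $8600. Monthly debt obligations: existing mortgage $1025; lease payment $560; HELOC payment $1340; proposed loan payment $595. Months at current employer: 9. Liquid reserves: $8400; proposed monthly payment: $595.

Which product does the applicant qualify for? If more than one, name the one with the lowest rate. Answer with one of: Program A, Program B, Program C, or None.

Total debts = (1,025 + 560 + 1,340 + 595) = 3,520; DTI = 3,520/8,600 = 40.9%.
Reserves = 8,400/595 = 14.1 months.
Program A: score 718 ≥ 640; DTI 40.9% ≤ 45%; employment 9 < 24 mo; reserves 14.1 ≥ 3 mo → does not qualify.
Program B: score 718 ≥ 580; DTI 40.9% ≤ 45% → qualifies.
Program C: score 718 ≥ 680; DTI 40.9% > 38% → does not qualify.

Program B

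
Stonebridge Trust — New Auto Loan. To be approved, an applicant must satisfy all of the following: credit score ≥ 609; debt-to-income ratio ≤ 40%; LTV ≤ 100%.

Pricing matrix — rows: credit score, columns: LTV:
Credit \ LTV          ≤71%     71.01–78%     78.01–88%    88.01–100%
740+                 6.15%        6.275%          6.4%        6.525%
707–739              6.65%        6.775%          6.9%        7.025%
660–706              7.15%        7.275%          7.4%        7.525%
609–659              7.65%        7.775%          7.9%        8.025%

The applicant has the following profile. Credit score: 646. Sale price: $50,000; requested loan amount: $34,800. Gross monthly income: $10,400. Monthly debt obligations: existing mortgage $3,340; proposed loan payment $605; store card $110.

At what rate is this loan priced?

7.65%

Credit score 646 ≥ 609; Total monthly debts = (3,340 + 605 + 110) = 4,055. DTI = 4,055/10,400 = 39% ≤ 40%
Loan-to-value = 34,800/50,000 = 69.6% — pass (100% max)
Credit 646 → row 609–659; LTV 69.6% → column ≤71%. Grid cell → 7.65%.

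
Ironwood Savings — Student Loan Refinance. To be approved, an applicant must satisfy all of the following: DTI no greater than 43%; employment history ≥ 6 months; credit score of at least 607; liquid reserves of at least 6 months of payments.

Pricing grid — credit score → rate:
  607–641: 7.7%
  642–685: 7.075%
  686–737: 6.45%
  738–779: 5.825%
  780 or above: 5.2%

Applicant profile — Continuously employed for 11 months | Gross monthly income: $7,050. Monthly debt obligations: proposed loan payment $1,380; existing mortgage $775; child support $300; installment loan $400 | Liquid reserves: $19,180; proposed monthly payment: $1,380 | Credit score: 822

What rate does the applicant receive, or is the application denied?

Credit score 822 ≥ 607 (meets minimum)
Employment 11 ≥ 6 months
Total monthly debts = (1,380 + 775 + 300 + 400) = 2,855. Debt-to-income = 2,855/7,050 = 40.5% — meets 43% limit
Liquid reserves cover 19,180/1,380 = 13.9 months — ≥ 6 required
All requirements met. Score 822 falls in the 780 or above tier → 5.2%.

Approved at 5.2%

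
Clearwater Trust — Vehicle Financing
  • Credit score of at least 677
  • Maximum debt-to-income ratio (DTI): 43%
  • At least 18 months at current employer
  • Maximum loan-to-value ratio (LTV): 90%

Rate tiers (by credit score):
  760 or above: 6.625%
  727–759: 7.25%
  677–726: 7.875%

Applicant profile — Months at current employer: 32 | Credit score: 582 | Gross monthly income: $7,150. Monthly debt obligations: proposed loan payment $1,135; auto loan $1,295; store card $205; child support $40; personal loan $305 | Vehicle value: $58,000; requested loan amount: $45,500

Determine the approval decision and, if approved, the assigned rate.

Denied

Credit score 582 < 677 (below minimum)
Employment 32 ≥ 18 months
Total monthly debts = (1,135 + 1,295 + 205 + 40 + 305) = 2,980. DTI = 2,980/7,150 = 41.7% ≤ 43%
LTV = 45,500/58,000 = 78.4% ≤ 90%
Not all requirements met → denied.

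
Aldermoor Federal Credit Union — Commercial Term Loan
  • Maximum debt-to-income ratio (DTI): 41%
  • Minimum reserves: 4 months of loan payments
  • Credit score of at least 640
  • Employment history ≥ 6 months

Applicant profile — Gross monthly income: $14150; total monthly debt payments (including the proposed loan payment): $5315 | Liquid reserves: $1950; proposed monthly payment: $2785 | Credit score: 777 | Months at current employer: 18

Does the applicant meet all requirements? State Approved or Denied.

Denied

DTI: 5,315 ÷ 14,150 = 37.6%, within the 41% cap
Reserves: 1,950 ÷ 2,785 = 0.7 months (below 4-month minimum)
Credit score 777 ≥ 640 (meets)
Employment 18 ≥ 6 months
Fails on reserves.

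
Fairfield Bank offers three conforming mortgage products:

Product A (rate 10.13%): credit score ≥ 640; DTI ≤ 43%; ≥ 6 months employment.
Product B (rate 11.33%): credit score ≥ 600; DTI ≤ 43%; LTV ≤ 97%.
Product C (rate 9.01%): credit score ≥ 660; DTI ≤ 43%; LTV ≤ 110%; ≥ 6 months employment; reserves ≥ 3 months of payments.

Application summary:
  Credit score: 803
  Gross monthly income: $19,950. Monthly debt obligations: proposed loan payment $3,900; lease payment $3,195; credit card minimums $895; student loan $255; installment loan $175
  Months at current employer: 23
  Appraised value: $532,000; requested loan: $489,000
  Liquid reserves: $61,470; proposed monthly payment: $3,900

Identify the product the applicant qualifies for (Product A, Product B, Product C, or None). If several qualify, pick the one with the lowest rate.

Total debts = (3,900 + 3,195 + 895 + 255 + 175) = 8,420; DTI = 8,420/19,950 = 42.2%.
LTV = 489,000/532,000 = 91.9%.
Reserves = 61,470/3,900 = 15.8 months.
Product A: score 803 ≥ 640; DTI 42.2% ≤ 43%; employment 23 ≥ 6 mo → qualifies.
Product B: score 803 ≥ 600; DTI 42.2% ≤ 43%; LTV 91.9% ≤ 97% → qualifies.
Product C: score 803 ≥ 660; DTI 42.2% ≤ 43%; LTV 91.9% ≤ 110%; employment 23 ≥ 6 mo; reserves 15.8 ≥ 3 mo → qualifies.
Qualifying: Product A, Product B, Product C. Lowest rate is 9.01% → Product C.

Product C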